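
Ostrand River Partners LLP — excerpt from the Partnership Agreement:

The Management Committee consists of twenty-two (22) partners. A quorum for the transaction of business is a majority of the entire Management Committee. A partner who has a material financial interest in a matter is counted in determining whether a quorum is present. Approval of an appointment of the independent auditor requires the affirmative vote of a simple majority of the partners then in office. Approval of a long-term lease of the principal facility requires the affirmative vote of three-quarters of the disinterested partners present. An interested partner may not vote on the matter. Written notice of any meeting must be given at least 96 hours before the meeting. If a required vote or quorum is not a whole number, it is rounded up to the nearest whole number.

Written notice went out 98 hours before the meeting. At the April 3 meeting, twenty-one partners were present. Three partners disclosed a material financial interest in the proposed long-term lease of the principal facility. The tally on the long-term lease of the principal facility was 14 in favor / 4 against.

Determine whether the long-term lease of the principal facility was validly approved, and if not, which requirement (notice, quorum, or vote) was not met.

Valid — all requirements satisfied.

Notice: 98 hours given; 96 required (98 ≥ 96). Satisfied.
Quorum: 21 present (interested partners count toward quorum); quorum is 12. Satisfied.
Vote: the long-term lease of the principal facility requires three-fourths of the disinterested partners present (21 − 3 = 18). 3/4 of 18 = 13.50, rounded up to 14, so 14 affirmative votes are needed; 14 voted in favor. Satisfied.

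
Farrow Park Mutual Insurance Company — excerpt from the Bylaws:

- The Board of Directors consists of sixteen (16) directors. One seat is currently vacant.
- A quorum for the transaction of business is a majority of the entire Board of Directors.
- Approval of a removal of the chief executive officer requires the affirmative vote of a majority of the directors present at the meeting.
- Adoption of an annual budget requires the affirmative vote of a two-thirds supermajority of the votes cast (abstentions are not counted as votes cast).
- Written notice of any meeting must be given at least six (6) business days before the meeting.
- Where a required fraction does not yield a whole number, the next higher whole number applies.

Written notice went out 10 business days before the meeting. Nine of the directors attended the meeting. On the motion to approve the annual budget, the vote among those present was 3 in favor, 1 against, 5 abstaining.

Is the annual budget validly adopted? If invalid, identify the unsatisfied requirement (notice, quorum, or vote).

Notice: 10 business days given; 6 required (10 ≥ 6). Satisfied.
Quorum: 9 present; quorum is 9. Satisfied.
Vote: the annual budget requires two-thirds of the votes cast (9 present − 5 abstaining = 4). 2/3 of 4 = 2.67, rounded up to 3, so 3 affirmative votes are needed; 3 voted in favor. Satisfied.

Valid — all requirements satisfied.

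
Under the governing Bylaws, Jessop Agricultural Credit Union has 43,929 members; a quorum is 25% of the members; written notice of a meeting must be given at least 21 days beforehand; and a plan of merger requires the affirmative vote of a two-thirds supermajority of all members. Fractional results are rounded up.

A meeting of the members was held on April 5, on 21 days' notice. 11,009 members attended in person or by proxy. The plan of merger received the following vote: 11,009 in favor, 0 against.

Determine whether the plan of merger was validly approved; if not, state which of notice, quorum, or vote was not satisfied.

Notice: 21 days given; 21 required. Satisfied.
Quorum: 25% of 43,929 = 10,982.25, rounded up to 10,983; 11,009 present. Satisfied.
Vote: requires two-thirds of all members (43,929); 2/3 of 43929 = 29286, so 29,286 needed; 11,009 in favor. Not satisfied.

Invalid — vote requirement not satisfied.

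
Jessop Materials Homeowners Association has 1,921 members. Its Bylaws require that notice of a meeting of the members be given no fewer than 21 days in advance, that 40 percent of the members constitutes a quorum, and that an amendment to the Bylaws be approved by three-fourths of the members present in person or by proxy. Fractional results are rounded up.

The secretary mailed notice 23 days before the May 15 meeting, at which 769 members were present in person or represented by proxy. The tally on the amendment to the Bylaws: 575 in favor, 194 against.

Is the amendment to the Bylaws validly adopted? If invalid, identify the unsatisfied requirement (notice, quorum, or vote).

Invalid — vote requirement not satisfied.

Notice: 23 days given; 21 required. Satisfied.
Quorum: 40% of 1,921 = 768.40, rounded up to 769; 769 present. Satisfied.
Vote: requires three-fourths of those present (769); 3/4 of 769 = 576.75, rounded up to 577, so 577 needed; 575 in favor. Not satisfied.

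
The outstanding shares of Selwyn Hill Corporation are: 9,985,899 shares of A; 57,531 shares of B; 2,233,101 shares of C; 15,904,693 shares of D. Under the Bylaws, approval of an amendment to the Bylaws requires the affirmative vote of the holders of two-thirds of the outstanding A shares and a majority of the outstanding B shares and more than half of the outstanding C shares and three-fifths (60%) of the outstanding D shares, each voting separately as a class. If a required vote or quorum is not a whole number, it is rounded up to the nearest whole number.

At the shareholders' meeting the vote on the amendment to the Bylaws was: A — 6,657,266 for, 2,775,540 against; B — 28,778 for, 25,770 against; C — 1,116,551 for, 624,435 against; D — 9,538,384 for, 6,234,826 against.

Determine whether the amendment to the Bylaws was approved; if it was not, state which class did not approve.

A: 2/3 of 9985899 = 6657266; 6,657,266 required, 6,657,266 in favor — approved.
B: a majority of 57531 is 28766; 28,766 required, 28,778 in favor — approved.
C: a majority of 2233101 is 1116551; 1,116,551 required, 1,116,551 in favor — approved.
D: 3/5 of 15904693 = 9542815.80, rounded up to 9542816; 9,542,816 required, 9,538,384 in favor — not approved.

Not approved — the D shares did not give the required vote.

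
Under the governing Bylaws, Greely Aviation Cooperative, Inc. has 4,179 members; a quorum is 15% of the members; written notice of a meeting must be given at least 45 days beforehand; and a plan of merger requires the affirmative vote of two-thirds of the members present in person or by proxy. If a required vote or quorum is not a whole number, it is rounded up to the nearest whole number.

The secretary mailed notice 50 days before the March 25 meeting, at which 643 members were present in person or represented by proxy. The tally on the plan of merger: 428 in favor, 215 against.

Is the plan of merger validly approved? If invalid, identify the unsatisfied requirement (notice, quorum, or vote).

Notice: 50 days given; 45 required. Satisfied.
Quorum: 15% of 4,179 = 626.85, rounded up to 627; 643 present. Satisfied.
Vote: requires two-thirds of those present (643); 2/3 of 643 = 428.67, rounded up to 429, so 429 needed; 428 in favor. Not satisfied.

Invalid — vote requirement not satisfied.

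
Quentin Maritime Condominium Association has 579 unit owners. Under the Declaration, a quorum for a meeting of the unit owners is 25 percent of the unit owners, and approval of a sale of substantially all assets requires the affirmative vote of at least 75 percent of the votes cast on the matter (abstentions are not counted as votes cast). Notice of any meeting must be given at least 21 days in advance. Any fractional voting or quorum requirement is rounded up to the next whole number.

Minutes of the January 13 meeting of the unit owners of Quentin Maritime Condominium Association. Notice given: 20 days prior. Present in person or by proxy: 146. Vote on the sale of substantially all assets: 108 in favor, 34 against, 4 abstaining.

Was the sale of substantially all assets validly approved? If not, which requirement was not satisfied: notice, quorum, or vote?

Invalid — notice requirement not satisfied.

Notice: 20 days given; 21 required. Not satisfied.
Quorum: 25% of 579 = 144.75, rounded up to 145; 146 present. Satisfied.
Vote: requires three-fourths of the votes cast (146 − 4 abstaining = 142); 3/4 of 142 = 106.50, rounded up to 107, so 107 needed; 108 in favor. Satisfied.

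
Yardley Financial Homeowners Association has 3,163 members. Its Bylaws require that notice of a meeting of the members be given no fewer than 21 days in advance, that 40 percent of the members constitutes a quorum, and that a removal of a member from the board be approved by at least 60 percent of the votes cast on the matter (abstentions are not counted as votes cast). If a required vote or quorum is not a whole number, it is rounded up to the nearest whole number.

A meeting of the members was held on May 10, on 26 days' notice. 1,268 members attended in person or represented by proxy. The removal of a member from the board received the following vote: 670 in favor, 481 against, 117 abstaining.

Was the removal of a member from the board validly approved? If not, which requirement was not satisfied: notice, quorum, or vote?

Notice: 26 days given; 21 required. Satisfied.
Quorum: 40% of 3,163 = 1,265.20, rounded up to 1,266; 1,268 present. Satisfied.
Vote: requires three-fifths of the votes cast (1,268 − 117 abstaining = 1,151); 3/5 of 1151 = 690.60, rounded up to 691, so 691 needed; 670 in favor. Not satisfied.

Invalid — vote requirement not satisfied.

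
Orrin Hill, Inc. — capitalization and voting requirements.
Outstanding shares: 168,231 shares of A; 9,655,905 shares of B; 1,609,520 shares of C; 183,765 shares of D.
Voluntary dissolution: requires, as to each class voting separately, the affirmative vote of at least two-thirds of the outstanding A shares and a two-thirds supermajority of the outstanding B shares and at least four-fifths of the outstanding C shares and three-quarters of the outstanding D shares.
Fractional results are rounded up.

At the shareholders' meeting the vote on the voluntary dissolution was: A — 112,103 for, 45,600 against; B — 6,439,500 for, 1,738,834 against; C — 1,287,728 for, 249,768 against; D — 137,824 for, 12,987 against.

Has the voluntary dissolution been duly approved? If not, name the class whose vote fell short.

Not approved — the A shares did not give the required vote.

A: 2/3 of 168231 = 112154; 112,154 required, 112,103 in favor — not approved.
B: 2/3 of 9655905 = 6437270; 6,437,270 required, 6,439,500 in favor — approved.
C: 4/5 of 1609520 = 1287616; 1,287,616 required, 1,287,728 in favor — approved.
D: 3/4 of 183765 = 137823.75, rounded up to 137824; 137,824 required, 137,824 in favor — approved.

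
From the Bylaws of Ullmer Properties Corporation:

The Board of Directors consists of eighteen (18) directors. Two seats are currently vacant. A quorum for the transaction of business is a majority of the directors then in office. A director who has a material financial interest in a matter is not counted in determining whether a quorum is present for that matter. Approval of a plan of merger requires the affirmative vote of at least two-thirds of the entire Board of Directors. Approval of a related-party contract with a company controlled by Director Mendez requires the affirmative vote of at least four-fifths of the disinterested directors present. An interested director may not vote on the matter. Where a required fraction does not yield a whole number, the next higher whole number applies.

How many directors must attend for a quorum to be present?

9

A majority of 16 is 9.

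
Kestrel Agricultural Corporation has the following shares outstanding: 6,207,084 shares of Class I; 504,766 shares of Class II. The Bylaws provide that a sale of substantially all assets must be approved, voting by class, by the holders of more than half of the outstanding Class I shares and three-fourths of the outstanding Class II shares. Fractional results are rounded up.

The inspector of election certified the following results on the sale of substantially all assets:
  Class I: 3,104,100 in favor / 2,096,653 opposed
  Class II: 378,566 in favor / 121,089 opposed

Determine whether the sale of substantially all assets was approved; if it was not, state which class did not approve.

Not approved — the Class II shares did not give the required vote.

Class I: a majority of 6207084 is 3103543; 3,103,543 required, 3,104,100 in favor — approved.
Class II: 3/4 of 504766 = 378574.50, rounded up to 378575; 378,575 required, 378,566 in favor — not approved.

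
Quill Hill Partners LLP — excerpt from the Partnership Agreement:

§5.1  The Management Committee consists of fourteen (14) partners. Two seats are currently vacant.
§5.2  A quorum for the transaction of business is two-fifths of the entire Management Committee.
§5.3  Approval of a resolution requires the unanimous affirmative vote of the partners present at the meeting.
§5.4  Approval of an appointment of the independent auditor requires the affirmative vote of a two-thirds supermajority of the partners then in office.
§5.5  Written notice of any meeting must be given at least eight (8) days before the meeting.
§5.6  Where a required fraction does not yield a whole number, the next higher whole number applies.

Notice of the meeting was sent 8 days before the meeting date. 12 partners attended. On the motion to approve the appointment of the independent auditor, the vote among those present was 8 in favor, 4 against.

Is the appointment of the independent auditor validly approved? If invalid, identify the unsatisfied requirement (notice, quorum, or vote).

Notice: 8 days given; 8 required (8 ≥ 8). Satisfied.
Quorum: 12 present; quorum is 6. Satisfied.
Vote: the appointment of the independent auditor requires two-thirds of the partners then in office (12). 2/3 of 12 = 8, so 8 affirmative votes are needed; 8 voted in favor. Satisfied.

Valid — all requirements satisfied.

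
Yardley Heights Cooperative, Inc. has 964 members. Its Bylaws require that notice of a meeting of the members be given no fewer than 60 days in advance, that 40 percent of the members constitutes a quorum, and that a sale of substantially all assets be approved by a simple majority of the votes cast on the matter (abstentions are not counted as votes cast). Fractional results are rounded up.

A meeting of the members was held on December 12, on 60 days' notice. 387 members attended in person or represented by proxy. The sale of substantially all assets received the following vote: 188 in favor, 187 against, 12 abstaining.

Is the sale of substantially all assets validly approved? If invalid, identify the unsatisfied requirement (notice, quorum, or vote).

Notice: 60 days given; 60 required. Satisfied.
Quorum: 40% of 964 = 385.60, rounded up to 386; 387 present. Satisfied.
Vote: requires a majority of the votes cast (387 − 12 abstaining = 375); a majority of 375 is 188, so 188 needed; 188 in favor. Satisfied.

Valid — all requirements satisfied.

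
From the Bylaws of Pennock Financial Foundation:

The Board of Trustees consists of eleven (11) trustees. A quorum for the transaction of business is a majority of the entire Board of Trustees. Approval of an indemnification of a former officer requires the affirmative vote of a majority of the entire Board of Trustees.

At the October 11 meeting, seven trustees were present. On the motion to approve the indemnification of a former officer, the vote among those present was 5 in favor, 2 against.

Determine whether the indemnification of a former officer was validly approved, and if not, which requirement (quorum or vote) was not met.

Invalid — vote requirement not satisfied.

Quorum: 7 present; quorum is 6. Satisfied.
Vote: the indemnification of a former officer requires a majority of the entire Board of Trustees (11). A majority of 11 is 6, so 6 affirmative votes are needed; 5 voted in favor. Not satisfied.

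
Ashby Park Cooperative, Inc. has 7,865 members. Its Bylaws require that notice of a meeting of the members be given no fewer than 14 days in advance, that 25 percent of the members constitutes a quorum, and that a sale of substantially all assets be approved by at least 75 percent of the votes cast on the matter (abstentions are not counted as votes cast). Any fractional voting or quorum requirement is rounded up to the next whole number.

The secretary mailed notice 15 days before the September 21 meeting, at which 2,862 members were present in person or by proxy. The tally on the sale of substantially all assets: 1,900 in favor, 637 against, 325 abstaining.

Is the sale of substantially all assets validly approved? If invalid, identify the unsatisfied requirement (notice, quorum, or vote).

Notice: 15 days given; 14 required. Satisfied.
Quorum: 25% of 7,865 = 1,966.25, rounded up to 1,967; 2,862 present. Satisfied.
Vote: requires three-fourths of the votes cast (2,862 − 325 abstaining = 2,537); 3/4 of 2537 = 1902.75, rounded up to 1903, so 1,903 needed; 1,900 in favor. Not satisfied.

Invalid — vote requirement not satisfied.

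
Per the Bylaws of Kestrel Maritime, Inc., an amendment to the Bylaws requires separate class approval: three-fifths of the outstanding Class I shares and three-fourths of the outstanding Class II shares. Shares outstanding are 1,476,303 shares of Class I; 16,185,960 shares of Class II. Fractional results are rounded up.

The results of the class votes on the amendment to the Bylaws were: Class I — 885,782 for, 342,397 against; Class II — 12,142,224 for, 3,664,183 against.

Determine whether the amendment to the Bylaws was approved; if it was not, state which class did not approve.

Class I: 3/5 of 1476303 = 885781.80, rounded up to 885782; 885,782 required, 885,782 in favor — approved.
Class II: 3/4 of 16185960 = 12139470; 12,139,470 required, 12,142,224 in favor — approved.

Approved — every class gave the required vote.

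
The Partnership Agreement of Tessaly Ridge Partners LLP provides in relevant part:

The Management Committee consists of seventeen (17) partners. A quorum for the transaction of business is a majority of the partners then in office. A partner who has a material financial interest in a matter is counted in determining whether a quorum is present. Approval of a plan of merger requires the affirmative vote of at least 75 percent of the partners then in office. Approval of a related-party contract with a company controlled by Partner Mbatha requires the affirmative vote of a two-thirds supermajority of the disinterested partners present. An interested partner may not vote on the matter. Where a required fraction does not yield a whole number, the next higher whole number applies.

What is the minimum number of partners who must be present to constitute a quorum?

A majority of 17 is 9.

9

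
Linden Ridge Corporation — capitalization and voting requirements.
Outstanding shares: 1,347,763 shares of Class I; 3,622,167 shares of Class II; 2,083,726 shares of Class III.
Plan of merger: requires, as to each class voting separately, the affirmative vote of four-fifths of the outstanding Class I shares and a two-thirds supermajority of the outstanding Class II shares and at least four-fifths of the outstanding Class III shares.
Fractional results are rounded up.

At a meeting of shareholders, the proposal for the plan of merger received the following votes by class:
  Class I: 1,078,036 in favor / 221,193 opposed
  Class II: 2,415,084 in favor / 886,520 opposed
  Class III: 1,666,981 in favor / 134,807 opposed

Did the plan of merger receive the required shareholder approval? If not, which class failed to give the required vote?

Not approved — the Class I shares did not give the required vote.

Class I: 4/5 of 1347763 = 1078210.40, rounded up to 1078211; 1,078,211 required, 1,078,036 in favor — not approved.
Class II: 2/3 of 3622167 = 2414778; 2,414,778 required, 2,415,084 in favor — approved.
Class III: 4/5 of 2083726 = 1666980.80, rounded up to 1666981; 1,666,981 required, 1,666,981 in favor — approved.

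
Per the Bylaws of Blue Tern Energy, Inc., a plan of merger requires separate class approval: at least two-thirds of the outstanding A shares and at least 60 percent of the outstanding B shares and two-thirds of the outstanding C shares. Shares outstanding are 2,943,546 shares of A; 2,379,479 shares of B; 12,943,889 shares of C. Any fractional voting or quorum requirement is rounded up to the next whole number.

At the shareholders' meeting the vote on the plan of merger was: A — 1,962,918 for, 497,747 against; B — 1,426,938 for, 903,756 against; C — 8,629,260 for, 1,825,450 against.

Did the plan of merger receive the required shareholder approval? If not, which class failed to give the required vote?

A: 2/3 of 2943546 = 1962364; 1,962,364 required, 1,962,918 in favor — approved.
B: 3/5 of 2379479 = 1427687.40, rounded up to 1427688; 1,427,688 required, 1,426,938 in favor — not approved.
C: 2/3 of 12943889 = 8629259.33, rounded up to 8629260; 8,629,260 required, 8,629,260 in favor — approved.

Not approved — the B shares did not give the required vote.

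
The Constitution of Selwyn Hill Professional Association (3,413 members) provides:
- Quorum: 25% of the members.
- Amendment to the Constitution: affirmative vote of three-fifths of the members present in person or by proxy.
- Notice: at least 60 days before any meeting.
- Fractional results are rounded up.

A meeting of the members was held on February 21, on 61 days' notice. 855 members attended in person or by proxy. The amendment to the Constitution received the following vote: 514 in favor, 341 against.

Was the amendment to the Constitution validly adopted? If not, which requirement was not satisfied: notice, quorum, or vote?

Valid — all requirements satisfied.

Notice: 61 days given; 60 required. Satisfied.
Quorum: 25% of 3,413 = 853.25, rounded up to 854; 855 present. Satisfied.
Vote: requires three-fifths of those present (855); 3/5 of 855 = 513, so 513 needed; 514 in favor. Satisfied.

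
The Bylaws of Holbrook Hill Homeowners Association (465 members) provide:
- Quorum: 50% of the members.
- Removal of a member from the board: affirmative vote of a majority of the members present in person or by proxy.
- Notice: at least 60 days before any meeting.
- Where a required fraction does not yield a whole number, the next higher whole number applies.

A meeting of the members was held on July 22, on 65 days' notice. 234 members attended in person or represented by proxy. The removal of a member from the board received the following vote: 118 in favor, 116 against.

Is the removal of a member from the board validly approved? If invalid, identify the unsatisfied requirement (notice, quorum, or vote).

Notice: 65 days given; 60 required. Satisfied.
Quorum: 50% of 465 = 232.50, rounded up to 233; 234 present. Satisfied.
Vote: requires a majority of those present (234); a majority of 234 is 118, so 118 needed; 118 in favor. Satisfied.

Valid — all requirements satisfied.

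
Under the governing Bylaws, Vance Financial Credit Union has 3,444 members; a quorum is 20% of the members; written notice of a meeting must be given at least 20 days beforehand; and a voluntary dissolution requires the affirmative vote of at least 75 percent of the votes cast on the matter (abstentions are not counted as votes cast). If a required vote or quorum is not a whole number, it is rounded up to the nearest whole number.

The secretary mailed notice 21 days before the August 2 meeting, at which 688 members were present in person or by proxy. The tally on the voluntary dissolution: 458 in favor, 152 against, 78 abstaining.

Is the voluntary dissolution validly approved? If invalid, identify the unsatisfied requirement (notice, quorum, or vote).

Invalid — quorum requirement not satisfied.

Notice: 21 days given; 20 required. Satisfied.
Quorum: 20% of 3,444 = 688.80, rounded up to 689; 688 present. Not satisfied.
Vote: requires three-fourths of the votes cast (688 − 78 abstaining = 610); 3/4 of 610 = 457.50, rounded up to 458, so 458 needed; 458 in favor. Satisfied.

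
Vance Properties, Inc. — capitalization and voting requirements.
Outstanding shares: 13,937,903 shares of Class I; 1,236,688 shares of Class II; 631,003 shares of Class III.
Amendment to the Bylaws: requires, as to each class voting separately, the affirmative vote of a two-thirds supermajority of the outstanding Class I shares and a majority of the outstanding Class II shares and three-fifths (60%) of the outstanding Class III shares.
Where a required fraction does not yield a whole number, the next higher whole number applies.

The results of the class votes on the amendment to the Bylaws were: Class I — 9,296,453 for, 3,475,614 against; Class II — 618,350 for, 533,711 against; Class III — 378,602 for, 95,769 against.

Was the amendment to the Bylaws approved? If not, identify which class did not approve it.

Approved — every class gave the required vote.

Class I: 2/3 of 13937903 = 9291935.33, rounded up to 9291936; 9,291,936 required, 9,296,453 in favor — approved.
Class II: a majority of 1236688 is 618345; 618,345 required, 618,350 in favor — approved.
Class III: 3/5 of 631003 = 378601.80, rounded up to 378602; 378,602 required, 378,602 in favor — approved.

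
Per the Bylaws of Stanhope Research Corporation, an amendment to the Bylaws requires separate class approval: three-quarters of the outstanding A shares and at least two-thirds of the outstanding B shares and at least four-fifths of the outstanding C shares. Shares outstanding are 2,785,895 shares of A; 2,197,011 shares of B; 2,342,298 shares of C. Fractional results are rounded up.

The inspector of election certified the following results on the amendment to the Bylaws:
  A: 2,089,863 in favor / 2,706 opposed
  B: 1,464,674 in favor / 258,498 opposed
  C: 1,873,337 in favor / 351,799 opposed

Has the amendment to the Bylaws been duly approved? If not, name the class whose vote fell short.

A: 3/4 of 2785895 = 2089421.25, rounded up to 2089422; 2,089,422 required, 2,089,863 in favor — approved.
B: 2/3 of 2197011 = 1464674; 1,464,674 required, 1,464,674 in favor — approved.
C: 4/5 of 2342298 = 1873838.40, rounded up to 1873839; 1,873,839 required, 1,873,337 in favor — not approved.

Not approved — the C shares did not give the required vote.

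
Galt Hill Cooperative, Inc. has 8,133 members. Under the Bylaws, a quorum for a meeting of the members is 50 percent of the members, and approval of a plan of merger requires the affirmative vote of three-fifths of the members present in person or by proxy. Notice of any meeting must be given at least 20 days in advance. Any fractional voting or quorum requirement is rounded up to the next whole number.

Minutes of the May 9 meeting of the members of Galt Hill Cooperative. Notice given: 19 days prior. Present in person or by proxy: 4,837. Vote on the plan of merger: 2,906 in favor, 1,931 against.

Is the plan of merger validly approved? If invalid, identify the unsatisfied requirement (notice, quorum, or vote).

Invalid — notice requirement not satisfied.

Notice: 19 days given; 20 required. Not satisfied.
Quorum: 50% of 8,133 = 4,066.50, rounded up to 4,067; 4,837 present. Satisfied.
Vote: requires three-fifths of those present (4,837); 3/5 of 4837 = 2902.20, rounded up to 2903, so 2,903 needed; 2,906 in favor. Satisfied.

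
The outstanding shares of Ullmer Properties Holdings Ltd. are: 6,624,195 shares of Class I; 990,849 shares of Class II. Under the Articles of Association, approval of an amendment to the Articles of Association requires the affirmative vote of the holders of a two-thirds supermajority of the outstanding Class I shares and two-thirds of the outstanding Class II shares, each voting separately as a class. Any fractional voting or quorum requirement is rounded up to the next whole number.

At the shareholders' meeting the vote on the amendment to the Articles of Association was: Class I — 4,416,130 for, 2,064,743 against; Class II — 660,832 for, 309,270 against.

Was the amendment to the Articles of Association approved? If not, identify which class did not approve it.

Class I: 2/3 of 6624195 = 4416130; 4,416,130 required, 4,416,130 in favor — approved.
Class II: 2/3 of 990849 = 660566; 660,566 required, 660,832 in favor — approved.

Approved — every class gave the required vote.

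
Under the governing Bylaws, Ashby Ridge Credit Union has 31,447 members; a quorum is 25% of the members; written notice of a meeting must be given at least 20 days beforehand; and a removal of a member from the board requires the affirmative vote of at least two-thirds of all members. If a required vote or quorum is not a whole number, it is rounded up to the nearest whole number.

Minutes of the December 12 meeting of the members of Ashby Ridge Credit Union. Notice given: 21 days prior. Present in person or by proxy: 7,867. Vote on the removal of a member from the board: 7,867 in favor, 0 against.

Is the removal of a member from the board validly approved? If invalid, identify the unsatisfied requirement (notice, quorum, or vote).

Invalid — vote requirement not satisfied.

Notice: 21 days given; 20 required. Satisfied.
Quorum: 25% of 31,447 = 7,861.75, rounded up to 7,862; 7,867 present. Satisfied.
Vote: requires two-thirds of all members (31,447); 2/3 of 31447 = 20964.67, rounded up to 20965, so 20,965 needed; 7,867 in favor. Not satisfied.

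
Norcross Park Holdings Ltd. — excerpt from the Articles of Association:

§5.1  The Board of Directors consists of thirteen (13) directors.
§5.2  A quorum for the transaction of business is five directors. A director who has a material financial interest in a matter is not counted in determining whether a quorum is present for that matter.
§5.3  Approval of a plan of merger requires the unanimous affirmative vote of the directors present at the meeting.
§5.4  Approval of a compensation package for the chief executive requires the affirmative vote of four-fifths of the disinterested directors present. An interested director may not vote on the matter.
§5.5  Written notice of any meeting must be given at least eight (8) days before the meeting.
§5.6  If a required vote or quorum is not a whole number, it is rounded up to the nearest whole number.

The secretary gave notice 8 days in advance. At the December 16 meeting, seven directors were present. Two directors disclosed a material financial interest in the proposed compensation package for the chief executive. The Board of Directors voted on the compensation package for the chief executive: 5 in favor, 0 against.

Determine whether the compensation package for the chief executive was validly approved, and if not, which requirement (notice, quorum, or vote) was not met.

Notice: 8 days given; 8 required (8 ≥ 8). Satisfied.
Quorum: 7 present, but the 2 interested directors do not count, leaving 5. Quorum is 5. Satisfied.
Vote: the compensation package for the chief executive requires four-fifths of the disinterested directors present (7 − 2 = 5). 4/5 of 5 = 4, so 4 affirmative votes are needed; 5 voted in favor. Satisfied.

Valid — all requirements satisfied.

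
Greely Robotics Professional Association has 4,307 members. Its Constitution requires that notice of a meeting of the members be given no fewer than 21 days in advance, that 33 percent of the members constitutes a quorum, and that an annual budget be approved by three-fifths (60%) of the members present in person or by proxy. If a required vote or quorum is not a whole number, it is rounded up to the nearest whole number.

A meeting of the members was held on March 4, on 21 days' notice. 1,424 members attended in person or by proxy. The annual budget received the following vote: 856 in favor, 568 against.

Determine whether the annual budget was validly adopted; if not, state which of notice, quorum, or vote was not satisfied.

Notice: 21 days given; 21 required. Satisfied.
Quorum: 33% of 4,307 = 1,421.31, rounded up to 1,422; 1,424 present. Satisfied.
Vote: requires three-fifths of those present (1,424); 3/5 of 1424 = 854.40, rounded up to 855, so 855 needed; 856 in favor. Satisfied.

Valid — all requirements satisfied.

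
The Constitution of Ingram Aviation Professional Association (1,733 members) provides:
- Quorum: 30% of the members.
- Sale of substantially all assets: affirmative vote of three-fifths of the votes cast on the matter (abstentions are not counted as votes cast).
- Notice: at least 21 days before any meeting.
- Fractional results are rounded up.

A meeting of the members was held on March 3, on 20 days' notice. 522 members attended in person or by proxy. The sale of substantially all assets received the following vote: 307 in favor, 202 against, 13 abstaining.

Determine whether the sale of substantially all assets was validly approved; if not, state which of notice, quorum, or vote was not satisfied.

Notice: 20 days given; 21 required. Not satisfied.
Quorum: 30% of 1,733 = 519.90, rounded up to 520; 522 present. Satisfied.
Vote: requires three-fifths of the votes cast (522 − 13 abstaining = 509); 3/5 of 509 = 305.40, rounded up to 306, so 306 needed; 307 in favor. Satisfied.

Invalid — notice requirement not satisfied.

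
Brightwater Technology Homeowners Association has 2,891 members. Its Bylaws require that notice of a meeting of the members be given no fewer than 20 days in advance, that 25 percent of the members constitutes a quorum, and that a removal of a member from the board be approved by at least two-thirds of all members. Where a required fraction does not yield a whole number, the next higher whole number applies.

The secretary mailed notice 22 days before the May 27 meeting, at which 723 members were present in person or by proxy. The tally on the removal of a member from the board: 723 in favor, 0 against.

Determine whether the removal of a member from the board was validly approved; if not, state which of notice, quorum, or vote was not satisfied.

Invalid — vote requirement not satisfied.

Notice: 22 days given; 20 required. Satisfied.
Quorum: 25% of 2,891 = 722.75, rounded up to 723; 723 present. Satisfied.
Vote: requires two-thirds of all members (2,891); 2/3 of 2891 = 1927.33, rounded up to 1928, so 1,928 needed; 723 in favor. Not satisfied.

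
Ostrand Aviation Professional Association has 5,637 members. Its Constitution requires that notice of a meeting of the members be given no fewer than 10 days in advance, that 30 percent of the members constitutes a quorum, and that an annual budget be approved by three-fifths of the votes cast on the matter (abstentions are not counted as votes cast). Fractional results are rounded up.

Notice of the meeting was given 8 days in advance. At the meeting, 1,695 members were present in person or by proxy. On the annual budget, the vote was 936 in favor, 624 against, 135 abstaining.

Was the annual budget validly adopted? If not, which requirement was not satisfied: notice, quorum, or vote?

Notice: 8 days given; 10 required. Not satisfied.
Quorum: 30% of 5,637 = 1,691.10, rounded up to 1,692; 1,695 present. Satisfied.
Vote: requires three-fifths of the votes cast (1,695 − 135 abstaining = 1,560); 3/5 of 1560 = 936, so 936 needed; 936 in favor. Satisfied.

Invalid — notice requirement not satisfied.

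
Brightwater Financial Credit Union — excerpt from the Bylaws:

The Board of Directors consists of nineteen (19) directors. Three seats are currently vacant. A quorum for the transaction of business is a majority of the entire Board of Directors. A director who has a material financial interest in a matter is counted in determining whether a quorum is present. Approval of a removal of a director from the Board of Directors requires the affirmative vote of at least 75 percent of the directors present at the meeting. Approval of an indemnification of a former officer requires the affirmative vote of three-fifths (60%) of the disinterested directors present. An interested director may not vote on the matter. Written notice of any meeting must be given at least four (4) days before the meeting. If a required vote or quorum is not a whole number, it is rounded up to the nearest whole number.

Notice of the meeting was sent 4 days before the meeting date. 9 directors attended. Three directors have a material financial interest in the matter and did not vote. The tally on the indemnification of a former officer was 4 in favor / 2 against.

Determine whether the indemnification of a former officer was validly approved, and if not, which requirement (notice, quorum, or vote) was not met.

Invalid — quorum requirement not satisfied.

Notice: 4 days given; 4 required (4 ≥ 4). Satisfied.
Quorum: 9 present (interested directors count toward quorum); quorum is 10. Not satisfied.
Vote: the indemnification of a former officer requires three-fifths of the disinterested directors present (9 − 3 = 6). 3/5 of 6 = 3.60, rounded up to 4, so 4 affirmative votes are needed; 4 voted in favor. Satisfied. (Moot — without a quorum no business can be validly transacted.)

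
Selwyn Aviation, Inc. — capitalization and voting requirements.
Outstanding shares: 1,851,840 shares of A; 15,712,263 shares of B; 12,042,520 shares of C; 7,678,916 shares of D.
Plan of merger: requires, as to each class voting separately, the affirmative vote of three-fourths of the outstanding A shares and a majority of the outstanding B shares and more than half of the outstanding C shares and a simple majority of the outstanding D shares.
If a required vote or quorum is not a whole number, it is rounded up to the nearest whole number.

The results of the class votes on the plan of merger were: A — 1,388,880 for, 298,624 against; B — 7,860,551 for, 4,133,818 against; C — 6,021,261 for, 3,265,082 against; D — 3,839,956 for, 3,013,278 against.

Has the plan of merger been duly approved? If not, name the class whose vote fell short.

Approved — every class gave the required vote.

A: 3/4 of 1851840 = 1388880; 1,388,880 required, 1,388,880 in favor — approved.
B: a majority of 15712263 is 7856132; 7,856,132 required, 7,860,551 in favor — approved.
C: a majority of 12042520 is 6021261; 6,021,261 required, 6,021,261 in favor — approved.
D: a majority of 7678916 is 3839459; 3,839,459 required, 3,839,956 in favor — approved.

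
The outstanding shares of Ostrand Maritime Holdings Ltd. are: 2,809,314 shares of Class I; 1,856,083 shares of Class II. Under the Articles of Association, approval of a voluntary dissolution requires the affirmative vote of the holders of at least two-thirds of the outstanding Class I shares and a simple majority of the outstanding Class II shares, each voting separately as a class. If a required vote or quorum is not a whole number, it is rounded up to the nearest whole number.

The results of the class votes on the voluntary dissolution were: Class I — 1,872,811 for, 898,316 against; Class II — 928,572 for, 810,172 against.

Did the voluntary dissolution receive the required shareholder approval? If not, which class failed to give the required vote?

Not approved — the Class I shares did not give the required vote.

Class I: 2/3 of 2809314 = 1872876; 1,872,876 required, 1,872,811 in favor — not approved.
Class II: a majority of 1856083 is 928042; 928,042 required, 928,572 in favor — approved.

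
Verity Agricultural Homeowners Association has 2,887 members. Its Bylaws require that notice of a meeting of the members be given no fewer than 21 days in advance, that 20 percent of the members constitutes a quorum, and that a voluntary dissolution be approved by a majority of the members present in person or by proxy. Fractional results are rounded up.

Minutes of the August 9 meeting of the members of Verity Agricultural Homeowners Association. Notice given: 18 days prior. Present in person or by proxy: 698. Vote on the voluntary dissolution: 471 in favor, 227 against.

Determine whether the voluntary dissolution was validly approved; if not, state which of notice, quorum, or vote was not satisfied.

Invalid — notice requirement not satisfied.

Notice: 18 days given; 21 required. Not satisfied.
Quorum: 20% of 2,887 = 577.40, rounded up to 578; 698 present. Satisfied.
Vote: requires a majority of those present (698); a majority of 698 is 350, so 350 needed; 471 in favor. Satisfied.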